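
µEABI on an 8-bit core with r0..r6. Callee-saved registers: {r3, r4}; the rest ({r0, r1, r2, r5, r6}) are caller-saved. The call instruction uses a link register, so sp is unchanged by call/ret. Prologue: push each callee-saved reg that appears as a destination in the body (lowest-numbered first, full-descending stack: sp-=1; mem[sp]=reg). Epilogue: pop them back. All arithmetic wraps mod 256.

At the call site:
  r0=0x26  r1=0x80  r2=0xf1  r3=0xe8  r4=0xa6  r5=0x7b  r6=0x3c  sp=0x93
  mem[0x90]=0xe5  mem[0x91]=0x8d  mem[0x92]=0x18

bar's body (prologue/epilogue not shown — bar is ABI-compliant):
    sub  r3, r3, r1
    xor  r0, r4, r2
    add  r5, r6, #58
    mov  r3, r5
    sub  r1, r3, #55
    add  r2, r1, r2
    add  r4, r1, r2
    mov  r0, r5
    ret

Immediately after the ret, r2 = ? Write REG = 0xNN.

REG = 0x30

prologue: push r3 -> mem[0x92]=0xe8, sp=0x92
prologue: push r4 -> mem[0x91]=0xa6, sp=0x91
body[0] sub  r3, r3, r1 -> r3=0x68
body[1] xor  r0, r4, r2 -> r0=0x57
body[2] add  r5, r6, #58 -> r5=0x76
body[3] mov  r3, r5 -> r3=0x76
body[4] sub  r1, r3, #55 -> r1=0x3f
body[5] add  r2, r1, r2 -> r2=0x30
body[6] add  r4, r1, r2 -> r4=0x6f
body[7] mov  r0, r5 -> r0=0x76
epilogue: pop r4=0xa6, sp=0x92
epilogue: pop r3=0xe8, sp=0x93
r2 is caller-saved -> body value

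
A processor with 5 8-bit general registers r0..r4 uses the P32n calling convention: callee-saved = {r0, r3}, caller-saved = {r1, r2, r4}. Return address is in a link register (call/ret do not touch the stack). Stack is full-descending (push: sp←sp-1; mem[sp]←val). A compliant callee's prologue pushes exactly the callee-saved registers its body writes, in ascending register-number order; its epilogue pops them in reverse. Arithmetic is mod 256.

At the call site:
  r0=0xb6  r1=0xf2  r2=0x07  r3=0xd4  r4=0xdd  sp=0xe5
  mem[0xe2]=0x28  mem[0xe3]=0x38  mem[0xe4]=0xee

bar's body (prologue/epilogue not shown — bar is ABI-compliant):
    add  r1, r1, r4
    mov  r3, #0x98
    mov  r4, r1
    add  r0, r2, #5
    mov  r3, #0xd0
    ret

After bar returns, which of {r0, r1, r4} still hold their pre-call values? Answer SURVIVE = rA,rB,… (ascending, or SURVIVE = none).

SURVIVE = r0

prologue: push r0 -> mem[0xe4]=0xb6, sp=0xe4
prologue: push r3 -> mem[0xe3]=0xd4, sp=0xe3
body[0] add  r1, r1, r4 -> r1=0xcf
body[1] mov  r3, #0x98 -> r3=0x98
body[2] mov  r4, r1 -> r4=0xcf
body[3] add  r0, r2, #5 -> r0=0x0c
body[4] mov  r3, #0xd0 -> r3=0xd0
epilogue: pop r3=0xd4, sp=0xe4
epilogue: pop r0=0xb6, sp=0xe5
r0: callee-saved, written=True
r1: caller-saved, written=True
r4: caller-saved, written=True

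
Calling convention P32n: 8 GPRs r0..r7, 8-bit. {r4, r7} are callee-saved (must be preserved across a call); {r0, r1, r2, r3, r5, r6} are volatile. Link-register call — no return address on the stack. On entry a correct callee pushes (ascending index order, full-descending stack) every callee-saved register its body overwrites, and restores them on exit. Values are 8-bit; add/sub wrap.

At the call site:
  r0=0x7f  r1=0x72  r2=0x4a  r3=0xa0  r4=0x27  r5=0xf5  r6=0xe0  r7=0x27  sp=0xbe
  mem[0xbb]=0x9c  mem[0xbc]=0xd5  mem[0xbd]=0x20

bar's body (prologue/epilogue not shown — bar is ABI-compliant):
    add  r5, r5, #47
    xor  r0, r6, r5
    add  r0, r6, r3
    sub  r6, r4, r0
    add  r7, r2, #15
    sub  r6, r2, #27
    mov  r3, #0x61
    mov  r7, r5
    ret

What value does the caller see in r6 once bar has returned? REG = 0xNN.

prologue: push r7 → mem[0xbd]=0x27, sp=0xbd
body[0] add  r5, r5, #47 → r5=0x24
body[1] xor  r0, r6, r5 → r0=0xc4
body[2] add  r0, r6, r3 → r0=0x80
body[3] sub  r6, r4, r0 → r6=0xa7
body[4] add  r7, r2, #15 → r7=0x59
body[5] sub  r6, r2, #27 → r6=0x2f
body[6] mov  r3, #0x61 → r3=0x61
body[7] mov  r7, r5 → r7=0x24
epilogue: pop r7=0x27, sp=0xbe
r6 is caller-saved → body value

REG = 0x2f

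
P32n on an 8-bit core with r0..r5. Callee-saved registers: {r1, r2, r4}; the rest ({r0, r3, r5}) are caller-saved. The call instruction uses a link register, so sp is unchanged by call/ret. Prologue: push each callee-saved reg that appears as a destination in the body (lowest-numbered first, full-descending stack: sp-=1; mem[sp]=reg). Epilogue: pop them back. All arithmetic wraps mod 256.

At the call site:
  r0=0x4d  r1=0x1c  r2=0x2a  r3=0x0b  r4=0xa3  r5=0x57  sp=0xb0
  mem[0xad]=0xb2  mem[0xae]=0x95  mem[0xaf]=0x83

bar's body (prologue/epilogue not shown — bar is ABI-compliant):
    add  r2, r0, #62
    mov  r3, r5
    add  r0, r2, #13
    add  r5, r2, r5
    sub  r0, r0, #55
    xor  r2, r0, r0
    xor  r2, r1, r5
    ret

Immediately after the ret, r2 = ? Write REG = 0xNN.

prologue: push r2 -> mem[0xaf]=0x2a, sp=0xaf
body[0] add  r2, r0, #62 -> r2=0x8b
body[1] mov  r3, r5 -> r3=0x57
body[2] add  r0, r2, #13 -> r0=0x98
body[3] add  r5, r2, r5 -> r5=0xe2
body[4] sub  r0, r0, #55 -> r0=0x61
body[5] xor  r2, r0, r0 -> r2=0x00
body[6] xor  r2, r1, r5 -> r2=0xfe
epilogue: pop r2=0x2a, sp=0xb0
r2 is callee-saved -> restored

REG = 0x2a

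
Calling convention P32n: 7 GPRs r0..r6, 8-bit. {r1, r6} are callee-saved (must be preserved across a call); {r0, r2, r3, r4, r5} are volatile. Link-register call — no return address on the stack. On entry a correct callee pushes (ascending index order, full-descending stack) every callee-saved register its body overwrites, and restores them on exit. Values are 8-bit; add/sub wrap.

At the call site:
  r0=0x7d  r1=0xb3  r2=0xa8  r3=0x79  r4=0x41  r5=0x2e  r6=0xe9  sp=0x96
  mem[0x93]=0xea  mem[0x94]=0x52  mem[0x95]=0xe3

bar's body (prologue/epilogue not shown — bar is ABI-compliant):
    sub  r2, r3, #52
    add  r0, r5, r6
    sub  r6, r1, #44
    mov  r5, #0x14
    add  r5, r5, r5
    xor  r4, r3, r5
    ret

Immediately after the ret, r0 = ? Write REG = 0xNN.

REG = 0x17

prologue: push r6 → mem[0x95]=0xe9, sp=0x95
body[0] sub  r2, r3, #52 → r2=0x45
body[1] add  r0, r5, r6 → r0=0x17
body[2] sub  r6, r1, #44 → r6=0x87
body[3] mov  r5, #0x14 → r5=0x14
body[4] add  r5, r5, r5 → r5=0x28
body[5] xor  r4, r3, r5 → r4=0x51
epilogue: pop r6=0xe9, sp=0x96
r0 is caller-saved → body value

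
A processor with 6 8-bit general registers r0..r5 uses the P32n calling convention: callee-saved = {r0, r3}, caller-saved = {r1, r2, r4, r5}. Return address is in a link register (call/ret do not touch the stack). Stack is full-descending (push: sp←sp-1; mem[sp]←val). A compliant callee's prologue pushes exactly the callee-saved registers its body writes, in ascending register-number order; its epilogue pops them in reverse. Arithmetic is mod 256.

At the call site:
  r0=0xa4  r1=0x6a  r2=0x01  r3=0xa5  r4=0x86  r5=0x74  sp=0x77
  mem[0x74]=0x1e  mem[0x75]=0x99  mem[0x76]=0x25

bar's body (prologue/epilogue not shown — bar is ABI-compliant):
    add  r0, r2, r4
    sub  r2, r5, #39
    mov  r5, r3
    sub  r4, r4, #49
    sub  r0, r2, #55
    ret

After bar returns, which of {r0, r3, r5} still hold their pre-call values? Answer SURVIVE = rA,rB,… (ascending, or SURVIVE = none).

SURVIVE = r0,r3

prologue: push r0 → mem[0x76]=0xa4, sp=0x76
body[0] add  r0, r2, r4 → r0=0x87
body[1] sub  r2, r5, #39 → r2=0x4d
body[2] mov  r5, r3 → r5=0xa5
body[3] sub  r4, r4, #49 → r4=0x55
body[4] sub  r0, r2, #55 → r0=0x16
epilogue: pop r0=0xa4, sp=0x77
r0: callee-saved, written=True
r3: callee-saved, written=False
r5: caller-saved, written=True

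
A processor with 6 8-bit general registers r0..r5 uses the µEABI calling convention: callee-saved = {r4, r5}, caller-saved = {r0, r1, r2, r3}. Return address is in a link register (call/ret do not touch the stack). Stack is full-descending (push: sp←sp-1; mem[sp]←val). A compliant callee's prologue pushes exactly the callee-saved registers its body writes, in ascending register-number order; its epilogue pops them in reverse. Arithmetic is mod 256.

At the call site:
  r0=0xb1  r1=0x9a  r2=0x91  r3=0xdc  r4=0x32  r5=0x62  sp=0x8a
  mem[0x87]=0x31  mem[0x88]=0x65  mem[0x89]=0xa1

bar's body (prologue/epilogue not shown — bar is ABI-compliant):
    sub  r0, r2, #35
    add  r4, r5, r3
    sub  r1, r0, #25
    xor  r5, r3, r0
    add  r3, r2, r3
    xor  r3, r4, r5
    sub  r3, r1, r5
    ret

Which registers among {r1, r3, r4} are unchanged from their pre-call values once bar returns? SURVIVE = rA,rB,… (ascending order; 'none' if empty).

prologue: push r4 -> mem[0x89]=0x32, sp=0x89
prologue: push r5 -> mem[0x88]=0x62, sp=0x88
body[0] sub  r0, r2, #35 -> r0=0x6e
body[1] add  r4, r5, r3 -> r4=0x3e
body[2] sub  r1, r0, #25 -> r1=0x55
body[3] xor  r5, r3, r0 -> r5=0xb2
body[4] add  r3, r2, r3 -> r3=0x6d
body[5] xor  r3, r4, r5 -> r3=0x8c
body[6] sub  r3, r1, r5 -> r3=0xa3
epilogue: pop r5=0x62, sp=0x89
epilogue: pop r4=0x32, sp=0x8a
r1: caller-saved, written=True
r3: caller-saved, written=True
r4: callee-saved, written=True

SURVIVE = r4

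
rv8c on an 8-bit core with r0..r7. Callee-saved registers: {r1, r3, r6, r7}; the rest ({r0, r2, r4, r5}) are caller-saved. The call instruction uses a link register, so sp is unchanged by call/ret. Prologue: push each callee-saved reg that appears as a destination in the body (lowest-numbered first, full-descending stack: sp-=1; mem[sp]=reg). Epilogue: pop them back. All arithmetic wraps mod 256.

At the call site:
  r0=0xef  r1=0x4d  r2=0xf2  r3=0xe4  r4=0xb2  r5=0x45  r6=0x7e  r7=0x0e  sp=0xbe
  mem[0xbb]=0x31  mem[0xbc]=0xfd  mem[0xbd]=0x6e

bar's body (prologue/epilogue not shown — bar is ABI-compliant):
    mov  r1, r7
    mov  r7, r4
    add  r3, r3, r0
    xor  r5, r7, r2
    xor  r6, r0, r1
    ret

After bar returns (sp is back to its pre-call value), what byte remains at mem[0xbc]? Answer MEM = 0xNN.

MEM = 0xe4

prologue: push r1 -> mem[0xbd]=0x4d, sp=0xbd
prologue: push r3 -> mem[0xbc]=0xe4, sp=0xbc
prologue: push r6 -> mem[0xbb]=0x7e, sp=0xbb
prologue: push r7 -> mem[0xba]=0x0e, sp=0xba
body[0] mov  r1, r7 -> r1=0x0e
body[1] mov  r7, r4 -> r7=0xb2
body[2] add  r3, r3, r0 -> r3=0xd3
body[3] xor  r5, r7, r2 -> r5=0x40
body[4] xor  r6, r0, r1 -> r6=0xe1
epilogue: pop r7=0x0e, sp=0xbb
epilogue: pop r6=0x7e, sp=0xbc
epilogue: pop r3=0xe4, sp=0xbd
epilogue: pop r1=0x4d, sp=0xbe
prologue pushed ['r1', 'r3', 'r6', 'r7'] at ['0xbd', '0xbc', '0xbb', '0xba']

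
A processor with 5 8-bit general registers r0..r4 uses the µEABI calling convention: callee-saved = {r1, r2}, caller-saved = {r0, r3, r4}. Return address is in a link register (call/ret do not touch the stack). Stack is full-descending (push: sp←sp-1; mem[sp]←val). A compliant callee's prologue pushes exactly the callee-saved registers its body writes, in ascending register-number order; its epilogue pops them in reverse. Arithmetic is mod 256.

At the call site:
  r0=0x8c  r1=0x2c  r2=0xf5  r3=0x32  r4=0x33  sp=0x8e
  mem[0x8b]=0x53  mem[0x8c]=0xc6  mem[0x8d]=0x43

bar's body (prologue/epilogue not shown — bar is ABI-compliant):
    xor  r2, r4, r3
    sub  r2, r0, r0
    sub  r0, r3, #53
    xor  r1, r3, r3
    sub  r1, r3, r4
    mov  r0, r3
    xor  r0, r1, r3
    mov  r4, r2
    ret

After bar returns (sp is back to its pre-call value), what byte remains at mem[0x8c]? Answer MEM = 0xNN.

MEM = 0xf5

prologue: push r1 → mem[0x8d]=0x2c, sp=0x8d
prologue: push r2 → mem[0x8c]=0xf5, sp=0x8c
body[0] xor  r2, r4, r3 → r2=0x01
body[1] sub  r2, r0, r0 → r2=0x00
body[2] sub  r0, r3, #53 → r0=0xfd
body[3] xor  r1, r3, r3 → r1=0x00
body[4] sub  r1, r3, r4 → r1=0xff
body[5] mov  r0, r3 → r0=0x32
body[6] xor  r0, r1, r3 → r0=0xcd
body[7] mov  r4, r2 → r4=0x00
epilogue: pop r2=0xf5, sp=0x8d
epilogue: pop r1=0x2c, sp=0x8e
prologue pushed ['r1', 'r2'] at ['0x8d', '0x8c']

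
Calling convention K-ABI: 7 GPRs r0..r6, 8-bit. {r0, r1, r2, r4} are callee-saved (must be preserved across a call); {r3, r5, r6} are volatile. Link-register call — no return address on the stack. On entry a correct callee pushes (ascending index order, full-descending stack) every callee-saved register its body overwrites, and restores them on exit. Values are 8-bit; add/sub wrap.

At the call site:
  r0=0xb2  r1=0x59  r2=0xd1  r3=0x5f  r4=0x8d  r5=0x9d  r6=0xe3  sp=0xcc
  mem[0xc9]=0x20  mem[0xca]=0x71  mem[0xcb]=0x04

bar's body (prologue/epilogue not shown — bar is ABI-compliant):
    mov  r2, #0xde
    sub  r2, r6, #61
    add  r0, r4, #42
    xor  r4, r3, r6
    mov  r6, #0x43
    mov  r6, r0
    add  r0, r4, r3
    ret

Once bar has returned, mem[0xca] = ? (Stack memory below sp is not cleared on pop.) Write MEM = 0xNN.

MEM = 0xd1

prologue: push r0 → mem[0xcb]=0xb2, sp=0xcb
prologue: push r2 → mem[0xca]=0xd1, sp=0xca
prologue: push r4 → mem[0xc9]=0x8d, sp=0xc9
body[0] mov  r2, #0xde → r2=0xde
body[1] sub  r2, r6, #61 → r2=0xa6
body[2] add  r0, r4, #42 → r0=0xb7
body[3] xor  r4, r3, r6 → r4=0xbc
body[4] mov  r6, #0x43 → r6=0x43
body[5] mov  r6, r0 → r6=0xb7
body[6] add  r0, r4, r3 → r0=0x1b
epilogue: pop r4=0x8d, sp=0xca
epilogue: pop r2=0xd1, sp=0xcb
epilogue: pop r0=0xb2, sp=0xcc
prologue pushed ['r0', 'r2', 'r4'] at ['0xcb', '0xca', '0xc9']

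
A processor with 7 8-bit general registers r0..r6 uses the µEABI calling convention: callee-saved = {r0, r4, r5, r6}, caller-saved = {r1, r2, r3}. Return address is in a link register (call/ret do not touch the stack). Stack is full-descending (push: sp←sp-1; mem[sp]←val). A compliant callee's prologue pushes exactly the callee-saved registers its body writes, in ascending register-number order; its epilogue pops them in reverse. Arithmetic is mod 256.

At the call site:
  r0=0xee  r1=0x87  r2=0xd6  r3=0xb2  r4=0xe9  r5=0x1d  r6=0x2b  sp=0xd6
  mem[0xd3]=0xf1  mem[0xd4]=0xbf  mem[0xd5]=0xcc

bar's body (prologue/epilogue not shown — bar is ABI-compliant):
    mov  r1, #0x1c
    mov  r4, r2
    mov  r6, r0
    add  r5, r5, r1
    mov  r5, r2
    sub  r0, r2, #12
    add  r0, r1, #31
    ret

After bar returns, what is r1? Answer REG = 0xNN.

REG = 0x1c

prologue: push r0 → mem[0xd5]=0xee, sp=0xd5
prologue: push r4 → mem[0xd4]=0xe9, sp=0xd4
prologue: push r5 → mem[0xd3]=0x1d, sp=0xd3
prologue: push r6 → mem[0xd2]=0x2b, sp=0xd2
body[0] mov  r1, #0x1c → r1=0x1c
body[1] mov  r4, r2 → r4=0xd6
body[2] mov  r6, r0 → r6=0xee
body[3] add  r5, r5, r1 → r5=0x39
body[4] mov  r5, r2 → r5=0xd6
body[5] sub  r0, r2, #12 → r0=0xca
body[6] add  r0, r1, #31 → r0=0x3b
epilogue: pop r6=0x2b, sp=0xd3
epilogue: pop r5=0x1d, sp=0xd4
epilogue: pop r4=0xe9, sp=0xd5
epilogue: pop r0=0xee, sp=0xd6
r1 is caller-saved → body value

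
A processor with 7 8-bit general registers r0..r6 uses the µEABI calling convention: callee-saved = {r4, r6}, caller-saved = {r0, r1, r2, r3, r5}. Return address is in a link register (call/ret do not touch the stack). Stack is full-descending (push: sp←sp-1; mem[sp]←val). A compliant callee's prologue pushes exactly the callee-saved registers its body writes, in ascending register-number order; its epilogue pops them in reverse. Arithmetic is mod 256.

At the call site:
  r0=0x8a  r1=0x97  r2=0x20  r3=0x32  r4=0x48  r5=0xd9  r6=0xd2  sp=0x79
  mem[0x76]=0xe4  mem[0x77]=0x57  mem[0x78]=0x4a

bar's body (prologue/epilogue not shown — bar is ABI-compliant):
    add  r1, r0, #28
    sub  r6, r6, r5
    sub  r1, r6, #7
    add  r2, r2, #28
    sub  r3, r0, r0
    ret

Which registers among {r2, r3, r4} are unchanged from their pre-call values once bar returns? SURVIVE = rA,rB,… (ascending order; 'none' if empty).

SURVIVE = r4

prologue: push r6 -> mem[0x78]=0xd2, sp=0x78
body[0] add  r1, r0, #28 -> r1=0xa6
body[1] sub  r6, r6, r5 -> r6=0xf9
body[2] sub  r1, r6, #7 -> r1=0xf2
body[3] add  r2, r2, #28 -> r2=0x3c
body[4] sub  r3, r0, r0 -> r3=0x00
epilogue: pop r6=0xd2, sp=0x79
r2: caller-saved, written=True
r3: caller-saved, written=True
r4: callee-saved, written=False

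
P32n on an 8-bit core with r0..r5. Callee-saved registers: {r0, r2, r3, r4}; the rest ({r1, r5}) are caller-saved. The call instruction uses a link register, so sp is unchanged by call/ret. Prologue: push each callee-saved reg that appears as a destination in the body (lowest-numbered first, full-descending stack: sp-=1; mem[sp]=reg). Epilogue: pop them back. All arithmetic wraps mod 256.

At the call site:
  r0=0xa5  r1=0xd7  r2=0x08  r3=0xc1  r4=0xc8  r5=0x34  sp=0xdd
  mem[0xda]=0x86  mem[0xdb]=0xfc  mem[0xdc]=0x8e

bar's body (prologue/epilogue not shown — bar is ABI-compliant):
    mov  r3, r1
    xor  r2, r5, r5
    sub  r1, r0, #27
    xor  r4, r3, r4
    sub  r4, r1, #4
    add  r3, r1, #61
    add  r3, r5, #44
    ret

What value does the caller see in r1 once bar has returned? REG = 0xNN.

REG = 0x8a

prologue: push r2 → mem[0xdc]=0x08, sp=0xdc
prologue: push r3 → mem[0xdb]=0xc1, sp=0xdb
prologue: push r4 → mem[0xda]=0xc8, sp=0xda
body[0] mov  r3, r1 → r3=0xd7
body[1] xor  r2, r5, r5 → r2=0x00
body[2] sub  r1, r0, #27 → r1=0x8a
body[3] xor  r4, r3, r4 → r4=0x1f
body[4] sub  r4, r1, #4 → r4=0x86
body[5] add  r3, r1, #61 → r3=0xc7
body[6] add  r3, r5, #44 → r3=0x60
epilogue: pop r4=0xc8, sp=0xdb
epilogue: pop r3=0xc1, sp=0xdc
epilogue: pop r2=0x08, sp=0xdd
r1 is caller-saved → body value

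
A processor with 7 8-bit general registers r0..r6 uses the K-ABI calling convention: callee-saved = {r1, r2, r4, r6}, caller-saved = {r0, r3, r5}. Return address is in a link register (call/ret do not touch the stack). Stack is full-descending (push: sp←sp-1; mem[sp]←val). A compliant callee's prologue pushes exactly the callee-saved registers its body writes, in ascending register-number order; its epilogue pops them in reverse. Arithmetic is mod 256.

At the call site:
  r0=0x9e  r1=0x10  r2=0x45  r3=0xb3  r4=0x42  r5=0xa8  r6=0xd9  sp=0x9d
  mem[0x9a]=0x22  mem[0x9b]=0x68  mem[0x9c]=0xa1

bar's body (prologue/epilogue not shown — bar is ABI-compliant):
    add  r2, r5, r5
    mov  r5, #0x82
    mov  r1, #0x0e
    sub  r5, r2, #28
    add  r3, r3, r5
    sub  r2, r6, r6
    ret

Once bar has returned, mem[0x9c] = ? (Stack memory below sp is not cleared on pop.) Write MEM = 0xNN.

MEM = 0x10

prologue: push r1 → mem[0x9c]=0x10, sp=0x9c
prologue: push r2 → mem[0x9b]=0x45, sp=0x9b
body[0] add  r2, r5, r5 → r2=0x50
body[1] mov  r5, #0x82 → r5=0x82
body[2] mov  r1, #0x0e → r1=0x0e
body[3] sub  r5, r2, #28 → r5=0x34
body[4] add  r3, r3, r5 → r3=0xe7
body[5] sub  r2, r6, r6 → r2=0x00
epilogue: pop r2=0x45, sp=0x9c
epilogue: pop r1=0x10, sp=0x9d
prologue pushed ['r1', 'r2'] at ['0x9c', '0x9b']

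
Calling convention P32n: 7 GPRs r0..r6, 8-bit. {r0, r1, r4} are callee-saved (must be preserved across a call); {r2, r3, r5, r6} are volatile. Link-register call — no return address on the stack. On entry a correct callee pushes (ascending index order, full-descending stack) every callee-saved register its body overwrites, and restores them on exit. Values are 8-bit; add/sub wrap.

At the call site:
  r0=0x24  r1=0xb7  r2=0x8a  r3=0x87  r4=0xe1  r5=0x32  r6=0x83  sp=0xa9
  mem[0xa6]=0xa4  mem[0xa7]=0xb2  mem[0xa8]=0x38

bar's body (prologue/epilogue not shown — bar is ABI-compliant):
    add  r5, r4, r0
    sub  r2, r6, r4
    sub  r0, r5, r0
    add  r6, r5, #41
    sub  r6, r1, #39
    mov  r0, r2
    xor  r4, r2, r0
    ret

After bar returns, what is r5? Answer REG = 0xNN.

prologue: push r0 -> mem[0xa8]=0x24, sp=0xa8
prologue: push r4 -> mem[0xa7]=0xe1, sp=0xa7
body[0] add  r5, r4, r0 -> r5=0x05
body[1] sub  r2, r6, r4 -> r2=0xa2
body[2] sub  r0, r5, r0 -> r0=0xe1
body[3] add  r6, r5, #41 -> r6=0x2e
body[4] sub  r6, r1, #39 -> r6=0x90
body[5] mov  r0, r2 -> r0=0xa2
body[6] xor  r4, r2, r0 -> r4=0x00
epilogue: pop r4=0xe1, sp=0xa8
epilogue: pop r0=0x24, sp=0xa9
r5 is caller-saved -> body value

REG = 0x05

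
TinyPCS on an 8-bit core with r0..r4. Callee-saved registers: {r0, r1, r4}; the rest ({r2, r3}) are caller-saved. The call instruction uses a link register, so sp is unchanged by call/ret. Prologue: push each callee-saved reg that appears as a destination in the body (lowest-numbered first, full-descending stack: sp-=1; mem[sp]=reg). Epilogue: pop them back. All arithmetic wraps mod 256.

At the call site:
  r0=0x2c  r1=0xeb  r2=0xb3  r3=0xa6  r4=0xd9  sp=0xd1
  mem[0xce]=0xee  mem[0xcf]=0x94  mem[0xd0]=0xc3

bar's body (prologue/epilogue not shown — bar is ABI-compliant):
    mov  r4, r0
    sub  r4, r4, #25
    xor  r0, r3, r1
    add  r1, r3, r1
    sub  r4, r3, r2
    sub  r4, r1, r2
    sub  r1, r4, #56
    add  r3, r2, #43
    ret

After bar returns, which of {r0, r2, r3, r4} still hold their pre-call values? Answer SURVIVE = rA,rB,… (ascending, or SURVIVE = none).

SURVIVE = r0,r2,r4

prologue: push r0 → mem[0xd0]=0x2c, sp=0xd0
prologue: push r1 → mem[0xcf]=0xeb, sp=0xcf
prologue: push r4 → mem[0xce]=0xd9, sp=0xce
body[0] mov  r4, r0 → r4=0x2c
body[1] sub  r4, r4, #25 → r4=0x13
body[2] xor  r0, r3, r1 → r0=0x4d
body[3] add  r1, r3, r1 → r1=0x91
body[4] sub  r4, r3, r2 → r4=0xf3
body[5] sub  r4, r1, r2 → r4=0xde
body[6] sub  r1, r4, #56 → r1=0xa6
body[7] add  r3, r2, #43 → r3=0xde
epilogue: pop r4=0xd9, sp=0xcf
epilogue: pop r1=0xeb, sp=0xd0
epilogue: pop r0=0x2c, sp=0xd1
r0: callee-saved, written=True
r2: caller-saved, written=False
r3: caller-saved, written=True
r4: callee-saved, written=True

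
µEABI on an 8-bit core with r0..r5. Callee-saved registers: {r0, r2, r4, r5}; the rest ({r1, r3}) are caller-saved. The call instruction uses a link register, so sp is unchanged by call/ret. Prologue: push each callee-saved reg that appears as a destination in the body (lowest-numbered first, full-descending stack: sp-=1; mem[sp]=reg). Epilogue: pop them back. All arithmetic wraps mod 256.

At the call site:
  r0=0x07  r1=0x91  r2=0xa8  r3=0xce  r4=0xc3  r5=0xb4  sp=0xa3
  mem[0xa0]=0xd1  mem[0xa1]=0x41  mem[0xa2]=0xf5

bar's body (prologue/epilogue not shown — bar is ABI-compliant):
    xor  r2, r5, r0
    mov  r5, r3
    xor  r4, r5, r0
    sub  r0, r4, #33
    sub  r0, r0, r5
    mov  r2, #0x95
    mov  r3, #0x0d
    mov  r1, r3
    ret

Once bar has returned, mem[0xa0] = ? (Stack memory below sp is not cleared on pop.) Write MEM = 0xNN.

MEM = 0xc3

prologue: push r0 → mem[0xa2]=0x07, sp=0xa2
prologue: push r2 → mem[0xa1]=0xa8, sp=0xa1
prologue: push r4 → mem[0xa0]=0xc3, sp=0xa0
prologue: push r5 → mem[0x9f]=0xb4, sp=0x9f
body[0] xor  r2, r5, r0 → r2=0xb3
body[1] mov  r5, r3 → r5=0xce
body[2] xor  r4, r5, r0 → r4=0xc9
body[3] sub  r0, r4, #33 → r0=0xa8
body[4] sub  r0, r0, r5 → r0=0xda
body[5] mov  r2, #0x95 → r2=0x95
body[6] mov  r3, #0x0d → r3=0x0d
body[7] mov  r1, r3 → r1=0x0d
epilogue: pop r5=0xb4, sp=0xa0
epilogue: pop r4=0xc3, sp=0xa1
epilogue: pop r2=0xa8, sp=0xa2
epilogue: pop r0=0x07, sp=0xa3
prologue pushed ['r0', 'r2', 'r4', 'r5'] at ['0xa2', '0xa1', '0xa0', '0x9f']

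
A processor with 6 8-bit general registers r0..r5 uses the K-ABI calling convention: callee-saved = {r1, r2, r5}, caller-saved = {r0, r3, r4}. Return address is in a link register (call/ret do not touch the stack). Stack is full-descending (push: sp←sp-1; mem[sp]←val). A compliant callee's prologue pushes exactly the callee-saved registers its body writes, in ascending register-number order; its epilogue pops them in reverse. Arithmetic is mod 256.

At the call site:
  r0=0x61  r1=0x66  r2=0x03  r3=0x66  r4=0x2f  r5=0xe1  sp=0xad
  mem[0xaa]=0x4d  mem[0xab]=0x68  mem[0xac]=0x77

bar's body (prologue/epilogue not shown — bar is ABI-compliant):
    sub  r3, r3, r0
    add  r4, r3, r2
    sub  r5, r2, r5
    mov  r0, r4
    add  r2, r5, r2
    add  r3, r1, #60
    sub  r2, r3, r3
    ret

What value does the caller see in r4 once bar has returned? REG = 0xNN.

prologue: push r2 → mem[0xac]=0x03, sp=0xac
prologue: push r5 → mem[0xab]=0xe1, sp=0xab
body[0] sub  r3, r3, r0 → r3=0x05
body[1] add  r4, r3, r2 → r4=0x08
body[2] sub  r5, r2, r5 → r5=0x22
body[3] mov  r0, r4 → r0=0x08
body[4] add  r2, r5, r2 → r2=0x25
body[5] add  r3, r1, #60 → r3=0xa2
body[6] sub  r2, r3, r3 → r2=0x00
epilogue: pop r5=0xe1, sp=0xac
epilogue: pop r2=0x03, sp=0xad
r4 is caller-saved → body value

REG = 0x08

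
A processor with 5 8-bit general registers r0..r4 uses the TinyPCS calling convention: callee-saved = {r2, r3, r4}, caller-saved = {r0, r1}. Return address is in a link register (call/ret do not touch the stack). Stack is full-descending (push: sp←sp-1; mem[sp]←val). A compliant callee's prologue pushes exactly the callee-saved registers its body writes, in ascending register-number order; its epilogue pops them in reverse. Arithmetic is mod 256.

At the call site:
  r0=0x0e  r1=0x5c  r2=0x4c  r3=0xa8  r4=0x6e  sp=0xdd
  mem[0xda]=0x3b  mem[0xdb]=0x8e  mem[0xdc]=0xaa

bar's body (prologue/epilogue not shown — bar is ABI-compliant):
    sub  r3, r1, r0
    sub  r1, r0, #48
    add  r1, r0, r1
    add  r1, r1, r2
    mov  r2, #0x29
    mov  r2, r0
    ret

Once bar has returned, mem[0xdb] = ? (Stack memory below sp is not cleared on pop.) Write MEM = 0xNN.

prologue: push r2 → mem[0xdc]=0x4c, sp=0xdc
prologue: push r3 → mem[0xdb]=0xa8, sp=0xdb
body[0] sub  r3, r1, r0 → r3=0x4e
body[1] sub  r1, r0, #48 → r1=0xde
body[2] add  r1, r0, r1 → r1=0xec
body[3] add  r1, r1, r2 → r1=0x38
body[4] mov  r2, #0x29 → r2=0x29
body[5] mov  r2, r0 → r2=0x0e
epilogue: pop r3=0xa8, sp=0xdc
epilogue: pop r2=0x4c, sp=0xdd
prologue pushed ['r2', 'r3'] at ['0xdc', '0xdb']

MEM = 0xa8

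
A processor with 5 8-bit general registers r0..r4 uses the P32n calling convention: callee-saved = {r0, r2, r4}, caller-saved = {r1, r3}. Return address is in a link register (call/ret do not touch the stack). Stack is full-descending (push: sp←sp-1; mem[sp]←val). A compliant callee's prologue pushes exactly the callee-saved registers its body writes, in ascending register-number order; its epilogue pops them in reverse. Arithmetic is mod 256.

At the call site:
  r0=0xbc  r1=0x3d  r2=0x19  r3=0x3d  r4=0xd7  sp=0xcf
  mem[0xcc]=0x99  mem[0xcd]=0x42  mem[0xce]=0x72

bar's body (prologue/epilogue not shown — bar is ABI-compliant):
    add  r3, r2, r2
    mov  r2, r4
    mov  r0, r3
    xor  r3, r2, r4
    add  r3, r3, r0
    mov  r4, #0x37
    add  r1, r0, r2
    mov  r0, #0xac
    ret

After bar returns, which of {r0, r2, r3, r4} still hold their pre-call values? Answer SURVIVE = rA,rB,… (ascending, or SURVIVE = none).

SURVIVE = r0,r2,r4

prologue: push r0 → mem[0xce]=0xbc, sp=0xce
prologue: push r2 → mem[0xcd]=0x19, sp=0xcd
prologue: push r4 → mem[0xcc]=0xd7, sp=0xcc
body[0] add  r3, r2, r2 → r3=0x32
body[1] mov  r2, r4 → r2=0xd7
body[2] mov  r0, r3 → r0=0x32
body[3] xor  r3, r2, r4 → r3=0x00
body[4] add  r3, r3, r0 → r3=0x32
body[5] mov  r4, #0x37 → r4=0x37
body[6] add  r1, r0, r2 → r1=0x09
body[7] mov  r0, #0xac → r0=0xac
epilogue: pop r4=0xd7, sp=0xcd
epilogue: pop r2=0x19, sp=0xce
epilogue: pop r0=0xbc, sp=0xcf
r0: callee-saved, written=True
r2: callee-saved, written=True
r3: caller-saved, written=True
r4: callee-saved, written=True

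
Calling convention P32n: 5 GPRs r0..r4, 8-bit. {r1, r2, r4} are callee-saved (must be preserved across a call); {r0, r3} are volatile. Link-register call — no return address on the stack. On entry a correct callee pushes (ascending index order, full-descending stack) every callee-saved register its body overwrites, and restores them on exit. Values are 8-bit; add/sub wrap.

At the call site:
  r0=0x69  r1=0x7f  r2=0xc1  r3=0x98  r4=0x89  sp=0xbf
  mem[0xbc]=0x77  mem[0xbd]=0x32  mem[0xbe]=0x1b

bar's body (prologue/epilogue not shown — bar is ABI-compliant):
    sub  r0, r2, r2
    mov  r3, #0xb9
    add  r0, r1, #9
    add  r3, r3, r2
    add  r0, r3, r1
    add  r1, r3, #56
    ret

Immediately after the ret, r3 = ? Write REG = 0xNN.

REG = 0x7a

prologue: push r1 -> mem[0xbe]=0x7f, sp=0xbe
body[0] sub  r0, r2, r2 -> r0=0x00
body[1] mov  r3, #0xb9 -> r3=0xb9
body[2] add  r0, r1, #9 -> r0=0x88
body[3] add  r3, r3, r2 -> r3=0x7a
body[4] add  r0, r3, r1 -> r0=0xf9
body[5] add  r1, r3, #56 -> r1=0xb2
epilogue: pop r1=0x7f, sp=0xbf
r3 is caller-saved -> body value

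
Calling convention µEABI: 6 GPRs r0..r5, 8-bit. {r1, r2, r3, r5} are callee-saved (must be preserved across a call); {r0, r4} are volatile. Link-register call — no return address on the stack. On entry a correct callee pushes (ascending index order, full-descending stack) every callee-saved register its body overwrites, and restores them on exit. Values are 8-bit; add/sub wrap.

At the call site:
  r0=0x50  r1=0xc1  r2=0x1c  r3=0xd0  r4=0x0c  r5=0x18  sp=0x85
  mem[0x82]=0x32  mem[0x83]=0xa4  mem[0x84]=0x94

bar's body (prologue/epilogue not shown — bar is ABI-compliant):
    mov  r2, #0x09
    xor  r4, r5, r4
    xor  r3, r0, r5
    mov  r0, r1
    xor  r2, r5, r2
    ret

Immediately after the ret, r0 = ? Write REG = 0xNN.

prologue: push r2 → mem[0x84]=0x1c, sp=0x84
prologue: push r3 → mem[0x83]=0xd0, sp=0x83
body[0] mov  r2, #0x09 → r2=0x09
body[1] xor  r4, r5, r4 → r4=0x14
body[2] xor  r3, r0, r5 → r3=0x48
body[3] mov  r0, r1 → r0=0xc1
body[4] xor  r2, r5, r2 → r2=0x11
epilogue: pop r3=0xd0, sp=0x84
epilogue: pop r2=0x1c, sp=0x85
r0 is caller-saved → body value

REG = 0xc1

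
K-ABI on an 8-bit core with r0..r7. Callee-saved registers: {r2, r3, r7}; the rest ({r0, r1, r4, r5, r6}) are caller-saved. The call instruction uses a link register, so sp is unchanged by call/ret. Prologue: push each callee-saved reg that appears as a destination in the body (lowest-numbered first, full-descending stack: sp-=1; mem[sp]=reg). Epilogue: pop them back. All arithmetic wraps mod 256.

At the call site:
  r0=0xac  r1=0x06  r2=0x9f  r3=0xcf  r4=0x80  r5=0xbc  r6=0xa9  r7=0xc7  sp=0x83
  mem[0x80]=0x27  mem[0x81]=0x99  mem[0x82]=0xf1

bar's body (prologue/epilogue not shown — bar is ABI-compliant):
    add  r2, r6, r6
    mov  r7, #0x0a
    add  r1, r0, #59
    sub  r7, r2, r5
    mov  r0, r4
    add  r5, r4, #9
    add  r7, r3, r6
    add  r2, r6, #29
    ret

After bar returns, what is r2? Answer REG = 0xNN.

REG = 0x9f

prologue: push r2 -> mem[0x82]=0x9f, sp=0x82
prologue: push r7 -> mem[0x81]=0xc7, sp=0x81
body[0] add  r2, r6, r6 -> r2=0x52
body[1] mov  r7, #0x0a -> r7=0x0a
body[2] add  r1, r0, #59 -> r1=0xe7
body[3] sub  r7, r2, r5 -> r7=0x96
body[4] mov  r0, r4 -> r0=0x80
body[5] add  r5, r4, #9 -> r5=0x89
body[6] add  r7, r3, r6 -> r7=0x78
body[7] add  r2, r6, #29 -> r2=0xc6
epilogue: pop r7=0xc7, sp=0x82
epilogue: pop r2=0x9f, sp=0x83
r2 is callee-saved -> restored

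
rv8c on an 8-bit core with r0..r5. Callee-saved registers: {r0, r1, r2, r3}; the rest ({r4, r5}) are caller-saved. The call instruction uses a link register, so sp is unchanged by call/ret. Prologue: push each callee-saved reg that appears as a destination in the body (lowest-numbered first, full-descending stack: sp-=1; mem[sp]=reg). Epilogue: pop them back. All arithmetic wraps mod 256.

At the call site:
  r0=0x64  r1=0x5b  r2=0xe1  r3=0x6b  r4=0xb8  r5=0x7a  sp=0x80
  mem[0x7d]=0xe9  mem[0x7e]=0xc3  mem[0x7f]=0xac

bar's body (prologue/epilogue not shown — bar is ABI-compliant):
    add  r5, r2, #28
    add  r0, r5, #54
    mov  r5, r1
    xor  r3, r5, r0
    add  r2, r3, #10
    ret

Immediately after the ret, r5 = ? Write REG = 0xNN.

prologue: push r0 -> mem[0x7f]=0x64, sp=0x7f
prologue: push r2 -> mem[0x7e]=0xe1, sp=0x7e
prologue: push r3 -> mem[0x7d]=0x6b, sp=0x7d
body[0] add  r5, r2, #28 -> r5=0xfd
body[1] add  r0, r5, #54 -> r0=0x33
body[2] mov  r5, r1 -> r5=0x5b
body[3] xor  r3, r5, r0 -> r3=0x68
body[4] add  r2, r3, #10 -> r2=0x72
epilogue: pop r3=0x6b, sp=0x7e
epilogue: pop r2=0xe1, sp=0x7f
epilogue: pop r0=0x64, sp=0x80
r5 is caller-saved -> body value

REG = 0x5b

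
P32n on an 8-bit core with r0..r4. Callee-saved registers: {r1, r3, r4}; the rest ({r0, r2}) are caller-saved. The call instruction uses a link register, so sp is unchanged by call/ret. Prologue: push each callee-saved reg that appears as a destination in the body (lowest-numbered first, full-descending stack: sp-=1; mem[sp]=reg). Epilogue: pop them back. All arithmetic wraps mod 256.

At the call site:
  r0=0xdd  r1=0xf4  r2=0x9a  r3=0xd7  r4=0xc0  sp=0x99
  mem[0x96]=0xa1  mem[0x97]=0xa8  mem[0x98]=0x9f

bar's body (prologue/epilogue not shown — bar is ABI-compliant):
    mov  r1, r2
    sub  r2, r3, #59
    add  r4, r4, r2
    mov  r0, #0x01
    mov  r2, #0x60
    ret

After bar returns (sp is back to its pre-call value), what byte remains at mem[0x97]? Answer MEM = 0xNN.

MEM = 0xc0

prologue: push r1 -> mem[0x98]=0xf4, sp=0x98
prologue: push r4 -> mem[0x97]=0xc0, sp=0x97
body[0] mov  r1, r2 -> r1=0x9a
body[1] sub  r2, r3, #59 -> r2=0x9c
body[2] add  r4, r4, r2 -> r4=0x5c
body[3] mov  r0, #0x01 -> r0=0x01
body[4] mov  r2, #0x60 -> r2=0x60
epilogue: pop r4=0xc0, sp=0x98
epilogue: pop r1=0xf4, sp=0x99
prologue pushed ['r1', 'r4'] at ['0x98', '0x97']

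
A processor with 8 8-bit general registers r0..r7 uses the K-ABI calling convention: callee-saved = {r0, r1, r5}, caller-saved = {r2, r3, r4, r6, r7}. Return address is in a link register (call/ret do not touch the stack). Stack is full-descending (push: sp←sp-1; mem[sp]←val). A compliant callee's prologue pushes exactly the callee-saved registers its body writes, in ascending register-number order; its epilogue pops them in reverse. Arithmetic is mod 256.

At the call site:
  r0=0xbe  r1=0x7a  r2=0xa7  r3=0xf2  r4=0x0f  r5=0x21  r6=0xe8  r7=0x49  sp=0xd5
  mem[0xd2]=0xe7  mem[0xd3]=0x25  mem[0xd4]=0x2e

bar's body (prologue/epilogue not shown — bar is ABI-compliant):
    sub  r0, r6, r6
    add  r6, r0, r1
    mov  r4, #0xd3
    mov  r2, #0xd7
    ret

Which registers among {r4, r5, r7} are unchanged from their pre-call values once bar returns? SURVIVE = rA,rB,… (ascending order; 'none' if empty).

prologue: push r0 -> mem[0xd4]=0xbe, sp=0xd4
body[0] sub  r0, r6, r6 -> r0=0x00
body[1] add  r6, r0, r1 -> r6=0x7a
body[2] mov  r4, #0xd3 -> r4=0xd3
body[3] mov  r2, #0xd7 -> r2=0xd7
epilogue: pop r0=0xbe, sp=0xd5
r4: caller-saved, written=True
r5: callee-saved, written=False
r7: caller-saved, written=False

SURVIVE = r5,r7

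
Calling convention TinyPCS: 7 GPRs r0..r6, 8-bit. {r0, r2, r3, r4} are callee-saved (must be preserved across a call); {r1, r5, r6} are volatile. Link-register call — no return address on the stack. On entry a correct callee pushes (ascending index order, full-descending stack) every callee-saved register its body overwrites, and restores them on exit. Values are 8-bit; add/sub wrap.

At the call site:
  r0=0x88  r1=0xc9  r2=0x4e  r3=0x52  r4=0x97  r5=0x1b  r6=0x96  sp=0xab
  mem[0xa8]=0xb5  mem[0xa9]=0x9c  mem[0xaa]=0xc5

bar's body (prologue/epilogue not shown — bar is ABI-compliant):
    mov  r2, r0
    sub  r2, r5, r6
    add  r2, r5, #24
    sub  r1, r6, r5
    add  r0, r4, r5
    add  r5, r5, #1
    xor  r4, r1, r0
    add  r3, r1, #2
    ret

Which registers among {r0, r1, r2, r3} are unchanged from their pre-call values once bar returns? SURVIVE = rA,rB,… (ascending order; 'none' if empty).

prologue: push r0 -> mem[0xaa]=0x88, sp=0xaa
prologue: push r2 -> mem[0xa9]=0x4e, sp=0xa9
prologue: push r3 -> mem[0xa8]=0x52, sp=0xa8
prologue: push r4 -> mem[0xa7]=0x97, sp=0xa7
body[0] mov  r2, r0 -> r2=0x88
body[1] sub  r2, r5, r6 -> r2=0x85
body[2] add  r2, r5, #24 -> r2=0x33
body[3] sub  r1, r6, r5 -> r1=0x7b
body[4] add  r0, r4, r5 -> r0=0xb2
body[5] add  r5, r5, #1 -> r5=0x1c
body[6] xor  r4, r1, r0 -> r4=0xc9
body[7] add  r3, r1, #2 -> r3=0x7d
epilogue: pop r4=0x97, sp=0xa8
epilogue: pop r3=0x52, sp=0xa9
epilogue: pop r2=0x4e, sp=0xaa
epilogue: pop r0=0x88, sp=0xab
r0: callee-saved, written=True
r1: caller-saved, written=True
r2: callee-saved, written=True
r3: callee-saved, written=True

SURVIVE = r0,r2,r3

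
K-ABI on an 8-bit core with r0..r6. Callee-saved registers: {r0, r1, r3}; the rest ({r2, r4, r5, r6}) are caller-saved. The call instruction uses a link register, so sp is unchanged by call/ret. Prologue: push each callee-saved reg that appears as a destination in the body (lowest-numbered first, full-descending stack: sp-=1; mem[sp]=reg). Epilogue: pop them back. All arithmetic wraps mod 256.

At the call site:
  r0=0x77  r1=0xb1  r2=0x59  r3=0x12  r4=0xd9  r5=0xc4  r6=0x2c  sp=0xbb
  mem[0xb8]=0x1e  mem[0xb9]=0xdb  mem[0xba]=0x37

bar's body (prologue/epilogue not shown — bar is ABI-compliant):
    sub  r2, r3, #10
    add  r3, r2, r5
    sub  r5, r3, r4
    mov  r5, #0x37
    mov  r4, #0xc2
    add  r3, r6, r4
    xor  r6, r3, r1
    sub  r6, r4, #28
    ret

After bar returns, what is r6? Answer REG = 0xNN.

REG = 0xa6

prologue: push r3 -> mem[0xba]=0x12, sp=0xba
body[0] sub  r2, r3, #10 -> r2=0x08
body[1] add  r3, r2, r5 -> r3=0xcc
body[2] sub  r5, r3, r4 -> r5=0xf3
body[3] mov  r5, #0x37 -> r5=0x37
body[4] mov  r4, #0xc2 -> r4=0xc2
body[5] add  r3, r6, r4 -> r3=0xee
body[6] xor  r6, r3, r1 -> r6=0x5f
body[7] sub  r6, r4, #28 -> r6=0xa6
epilogue: pop r3=0x12, sp=0xbb
r6 is caller-saved -> body value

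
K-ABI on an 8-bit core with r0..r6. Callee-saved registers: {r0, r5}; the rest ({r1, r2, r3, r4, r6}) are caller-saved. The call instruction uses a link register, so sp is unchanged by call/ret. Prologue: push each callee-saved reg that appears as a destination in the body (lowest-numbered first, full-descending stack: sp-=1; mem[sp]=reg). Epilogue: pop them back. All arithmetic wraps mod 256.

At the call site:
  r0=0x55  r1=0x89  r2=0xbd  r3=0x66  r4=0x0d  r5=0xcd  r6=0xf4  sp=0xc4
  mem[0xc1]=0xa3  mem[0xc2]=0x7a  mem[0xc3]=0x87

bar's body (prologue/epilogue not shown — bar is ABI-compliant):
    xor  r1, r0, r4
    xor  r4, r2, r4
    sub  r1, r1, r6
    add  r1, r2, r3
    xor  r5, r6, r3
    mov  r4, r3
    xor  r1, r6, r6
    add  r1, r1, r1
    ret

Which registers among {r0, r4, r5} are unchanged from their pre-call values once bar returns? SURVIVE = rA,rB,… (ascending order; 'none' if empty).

prologue: push r5 → mem[0xc3]=0xcd, sp=0xc3
body[0] xor  r1, r0, r4 → r1=0x58
body[1] xor  r4, r2, r4 → r4=0xb0
body[2] sub  r1, r1, r6 → r1=0x64
body[3] add  r1, r2, r3 → r1=0x23
body[4] xor  r5, r6, r3 → r5=0x92
body[5] mov  r4, r3 → r4=0x66
body[6] xor  r1, r6, r6 → r1=0x00
body[7] add  r1, r1, r1 → r1=0x00
epilogue: pop r5=0xcd, sp=0xc4
r0: callee-saved, written=False
r4: caller-saved, written=True
r5: callee-saved, written=True

SURVIVE = r0,r5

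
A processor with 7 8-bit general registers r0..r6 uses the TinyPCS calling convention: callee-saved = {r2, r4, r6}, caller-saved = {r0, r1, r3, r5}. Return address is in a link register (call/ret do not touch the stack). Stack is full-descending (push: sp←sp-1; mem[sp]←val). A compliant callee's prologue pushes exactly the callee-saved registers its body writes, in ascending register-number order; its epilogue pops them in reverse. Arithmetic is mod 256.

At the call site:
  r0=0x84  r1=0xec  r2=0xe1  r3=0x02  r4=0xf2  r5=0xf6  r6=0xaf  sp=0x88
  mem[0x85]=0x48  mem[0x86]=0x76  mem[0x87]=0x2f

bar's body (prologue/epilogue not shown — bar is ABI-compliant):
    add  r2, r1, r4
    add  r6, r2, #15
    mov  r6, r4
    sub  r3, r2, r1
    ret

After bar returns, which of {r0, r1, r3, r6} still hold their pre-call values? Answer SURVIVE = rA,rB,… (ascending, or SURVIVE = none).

prologue: push r2 -> mem[0x87]=0xe1, sp=0x87
prologue: push r6 -> mem[0x86]=0xaf, sp=0x86
body[0] add  r2, r1, r4 -> r2=0xde
body[1] add  r6, r2, #15 -> r6=0xed
body[2] mov  r6, r4 -> r6=0xf2
body[3] sub  r3, r2, r1 -> r3=0xf2
epilogue: pop r6=0xaf, sp=0x87
epilogue: pop r2=0xe1, sp=0x88
r0: caller-saved, written=False
r1: caller-saved, written=False
r3: caller-saved, written=True
r6: callee-saved, written=True

SURVIVE = r0,r1,r6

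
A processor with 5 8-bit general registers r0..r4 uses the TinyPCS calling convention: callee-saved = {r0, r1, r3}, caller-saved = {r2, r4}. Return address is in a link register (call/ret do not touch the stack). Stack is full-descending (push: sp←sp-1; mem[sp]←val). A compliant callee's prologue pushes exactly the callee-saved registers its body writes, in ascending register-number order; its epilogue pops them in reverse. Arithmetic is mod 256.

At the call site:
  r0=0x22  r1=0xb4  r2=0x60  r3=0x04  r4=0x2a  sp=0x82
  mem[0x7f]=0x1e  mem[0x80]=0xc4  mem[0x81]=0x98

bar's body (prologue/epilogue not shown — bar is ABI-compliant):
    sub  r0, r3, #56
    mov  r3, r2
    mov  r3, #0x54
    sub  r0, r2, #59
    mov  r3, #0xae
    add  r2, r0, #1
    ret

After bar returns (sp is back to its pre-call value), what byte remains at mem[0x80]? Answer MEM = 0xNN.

prologue: push r0 → mem[0x81]=0x22, sp=0x81
prologue: push r3 → mem[0x80]=0x04, sp=0x80
body[0] sub  r0, r3, #56 → r0=0xcc
body[1] mov  r3, r2 → r3=0x60
body[2] mov  r3, #0x54 → r3=0x54
body[3] sub  r0, r2, #59 → r0=0x25
body[4] mov  r3, #0xae → r3=0xae
body[5] add  r2, r0, #1 → r2=0x26
epilogue: pop r3=0x04, sp=0x81
epilogue: pop r0=0x22, sp=0x82
prologue pushed ['r0', 'r3'] at ['0x81', '0x80']

MEM = 0x04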